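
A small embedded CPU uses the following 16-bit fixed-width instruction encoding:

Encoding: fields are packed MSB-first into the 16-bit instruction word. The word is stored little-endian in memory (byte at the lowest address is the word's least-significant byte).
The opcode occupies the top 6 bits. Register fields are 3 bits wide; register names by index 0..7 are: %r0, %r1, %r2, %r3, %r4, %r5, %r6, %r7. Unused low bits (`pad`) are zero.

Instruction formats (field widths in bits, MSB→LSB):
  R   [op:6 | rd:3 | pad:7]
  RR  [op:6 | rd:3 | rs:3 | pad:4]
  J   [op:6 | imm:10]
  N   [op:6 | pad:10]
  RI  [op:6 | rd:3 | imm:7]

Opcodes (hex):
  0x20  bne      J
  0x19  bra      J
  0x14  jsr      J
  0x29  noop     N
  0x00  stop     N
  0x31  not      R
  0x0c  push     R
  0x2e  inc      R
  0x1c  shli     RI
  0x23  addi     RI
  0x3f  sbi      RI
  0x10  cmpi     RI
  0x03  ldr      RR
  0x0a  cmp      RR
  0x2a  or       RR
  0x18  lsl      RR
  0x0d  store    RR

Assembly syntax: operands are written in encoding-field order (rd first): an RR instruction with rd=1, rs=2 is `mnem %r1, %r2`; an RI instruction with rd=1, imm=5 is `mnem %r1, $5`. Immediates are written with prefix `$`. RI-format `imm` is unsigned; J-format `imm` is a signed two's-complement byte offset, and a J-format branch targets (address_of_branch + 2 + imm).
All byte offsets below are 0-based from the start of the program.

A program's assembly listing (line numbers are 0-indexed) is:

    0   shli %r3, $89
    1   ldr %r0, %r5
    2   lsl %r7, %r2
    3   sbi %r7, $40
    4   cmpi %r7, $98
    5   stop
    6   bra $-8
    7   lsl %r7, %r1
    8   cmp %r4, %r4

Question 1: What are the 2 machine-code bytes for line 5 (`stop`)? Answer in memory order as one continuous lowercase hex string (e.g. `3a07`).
L5: stop op=0x0:6|pad=0:10 ⇒ 0x0000 ⇒ little 00 00

0000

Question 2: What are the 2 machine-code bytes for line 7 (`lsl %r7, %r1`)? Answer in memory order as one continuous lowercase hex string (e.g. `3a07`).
7. lsl fields op=0x18:6|rd=7:3|rs=1:3|pad=0:4 → word 6390h → 90 63

9063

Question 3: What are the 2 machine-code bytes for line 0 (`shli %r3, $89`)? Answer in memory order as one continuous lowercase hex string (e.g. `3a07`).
d971

L0: shli op=0x1c:6|rd=3:3|imm=89:7 ⇒ 0x71d9 ⇒ little d9 71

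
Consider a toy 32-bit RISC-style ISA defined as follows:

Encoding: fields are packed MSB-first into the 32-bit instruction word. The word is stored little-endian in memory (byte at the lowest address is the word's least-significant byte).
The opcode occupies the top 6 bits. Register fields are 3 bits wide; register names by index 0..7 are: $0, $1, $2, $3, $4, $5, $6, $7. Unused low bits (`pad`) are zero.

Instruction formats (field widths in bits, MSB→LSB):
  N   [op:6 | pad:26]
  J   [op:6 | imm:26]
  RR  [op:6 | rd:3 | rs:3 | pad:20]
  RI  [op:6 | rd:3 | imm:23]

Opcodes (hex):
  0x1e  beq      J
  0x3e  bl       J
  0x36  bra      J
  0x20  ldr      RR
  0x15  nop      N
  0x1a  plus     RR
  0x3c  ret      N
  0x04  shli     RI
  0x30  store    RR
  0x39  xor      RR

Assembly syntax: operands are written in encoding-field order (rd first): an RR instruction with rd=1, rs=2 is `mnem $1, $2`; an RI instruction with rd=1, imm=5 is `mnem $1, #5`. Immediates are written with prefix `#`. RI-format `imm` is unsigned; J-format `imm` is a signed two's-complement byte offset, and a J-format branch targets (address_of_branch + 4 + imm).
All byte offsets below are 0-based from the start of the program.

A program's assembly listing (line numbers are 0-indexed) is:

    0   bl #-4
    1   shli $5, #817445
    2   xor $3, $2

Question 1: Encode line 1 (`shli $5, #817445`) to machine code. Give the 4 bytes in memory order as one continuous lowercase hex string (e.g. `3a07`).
25798c12

L1: shli op=0x4:6|rd=5:3|imm=817445:23 ⇒ 0x128c7925 ⇒ little 25 79 8c 12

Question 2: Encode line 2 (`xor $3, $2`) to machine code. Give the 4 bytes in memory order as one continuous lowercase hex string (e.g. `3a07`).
0000a0e5

line 2 (xor): pack op=0x39:6|rd=3:3|rs=2:3|pad=0:20 = 0xe5a00000; little→ 00 00 a0 e5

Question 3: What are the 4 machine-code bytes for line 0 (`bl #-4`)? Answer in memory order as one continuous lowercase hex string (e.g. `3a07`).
fcfffffb

line 0 (bl): pack op=0x3e:6|imm=-4:26 = 0xfbfffffc; little→ fc ff ff fb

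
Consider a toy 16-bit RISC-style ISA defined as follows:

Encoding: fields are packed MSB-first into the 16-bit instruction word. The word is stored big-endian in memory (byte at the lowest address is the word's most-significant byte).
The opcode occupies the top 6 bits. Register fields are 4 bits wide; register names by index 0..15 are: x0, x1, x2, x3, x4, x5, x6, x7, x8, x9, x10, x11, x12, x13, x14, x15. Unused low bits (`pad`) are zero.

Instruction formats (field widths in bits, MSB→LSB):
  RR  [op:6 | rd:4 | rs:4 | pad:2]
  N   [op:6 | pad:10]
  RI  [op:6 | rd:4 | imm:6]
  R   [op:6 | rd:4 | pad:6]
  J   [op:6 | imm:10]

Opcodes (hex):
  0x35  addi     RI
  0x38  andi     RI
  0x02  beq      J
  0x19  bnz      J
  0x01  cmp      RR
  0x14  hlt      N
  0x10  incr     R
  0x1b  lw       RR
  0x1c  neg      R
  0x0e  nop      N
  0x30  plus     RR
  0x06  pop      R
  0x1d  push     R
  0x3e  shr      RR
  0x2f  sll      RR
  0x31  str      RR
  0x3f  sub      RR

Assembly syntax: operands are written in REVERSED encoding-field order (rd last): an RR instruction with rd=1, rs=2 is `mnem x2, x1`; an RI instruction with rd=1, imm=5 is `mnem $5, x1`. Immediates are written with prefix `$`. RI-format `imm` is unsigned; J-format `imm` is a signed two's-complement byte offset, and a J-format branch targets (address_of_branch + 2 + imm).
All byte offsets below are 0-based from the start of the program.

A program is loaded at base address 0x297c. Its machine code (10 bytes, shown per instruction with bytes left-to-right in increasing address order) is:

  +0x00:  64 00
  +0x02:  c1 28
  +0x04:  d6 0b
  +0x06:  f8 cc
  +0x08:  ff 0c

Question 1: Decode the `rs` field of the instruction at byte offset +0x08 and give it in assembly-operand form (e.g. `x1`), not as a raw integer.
@+08  big-endian(ff 0c) = 0xff0c
  top 6b → 0x3f → sub [RR]
  rd: (w>>6)&0xf=0xc → x12
  rs: (w>>2)&0xf=0x3 → x3

x3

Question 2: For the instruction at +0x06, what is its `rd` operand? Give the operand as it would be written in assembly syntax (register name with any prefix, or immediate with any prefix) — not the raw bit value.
off 0x06: read f8 cc as big → 0xf8cc
  top 6b → 0x3e → shr [RR]
  rd: (w>>6)&0xf=0x3 → x3
  rs: (w>>2)&0xf=0x3 → x3

x3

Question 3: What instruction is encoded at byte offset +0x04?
off 0x04: read d6 0b as big → 0xd60b
  opcode bits[15:10]=0x35: addi/RI
  [9:6] rd=8 = x8
  [5:0] imm=11 = $11

addi $11, x8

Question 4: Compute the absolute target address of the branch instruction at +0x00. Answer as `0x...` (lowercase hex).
@+00  big-endian(64 00) = 0x6400
  top 6b → 0x19 → bnz [J]
  imm: (w>>0)&0x3ff=0x0 → $0
  target = base 0x297c + off 0x00 + 2 + imm 0 = 0x297e

0x297e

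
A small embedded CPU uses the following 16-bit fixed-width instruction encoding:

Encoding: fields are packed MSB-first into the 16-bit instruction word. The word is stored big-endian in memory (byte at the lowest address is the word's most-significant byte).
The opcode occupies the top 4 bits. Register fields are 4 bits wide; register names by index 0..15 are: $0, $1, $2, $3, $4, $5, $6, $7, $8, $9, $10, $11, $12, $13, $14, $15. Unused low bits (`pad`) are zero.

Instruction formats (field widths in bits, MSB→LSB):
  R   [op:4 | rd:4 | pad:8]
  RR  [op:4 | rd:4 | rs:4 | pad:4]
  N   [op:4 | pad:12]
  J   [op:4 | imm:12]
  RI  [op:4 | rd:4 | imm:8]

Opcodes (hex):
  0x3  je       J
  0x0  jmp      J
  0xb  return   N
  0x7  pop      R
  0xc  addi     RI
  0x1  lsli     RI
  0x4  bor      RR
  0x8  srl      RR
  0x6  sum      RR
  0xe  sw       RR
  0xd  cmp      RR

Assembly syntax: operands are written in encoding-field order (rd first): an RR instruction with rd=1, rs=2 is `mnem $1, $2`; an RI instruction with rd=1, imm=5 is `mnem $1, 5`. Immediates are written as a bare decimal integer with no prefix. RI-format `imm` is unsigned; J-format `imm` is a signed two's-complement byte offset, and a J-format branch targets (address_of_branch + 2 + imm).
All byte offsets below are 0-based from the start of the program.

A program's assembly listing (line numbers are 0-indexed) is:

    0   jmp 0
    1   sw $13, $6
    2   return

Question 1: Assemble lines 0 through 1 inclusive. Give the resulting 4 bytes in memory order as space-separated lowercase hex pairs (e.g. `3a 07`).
00 00 ed 60

L0: jmp op=0x0:4|imm=0:12 ⇒ 0x0000 ⇒ big 00 00
L1: sw op=0xe:4|rd=13:4|rs=6:4|pad=0:4 ⇒ 0xed60 ⇒ big ed 60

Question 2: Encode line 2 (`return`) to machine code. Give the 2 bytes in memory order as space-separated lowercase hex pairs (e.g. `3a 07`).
b0 00

2. return fields op=0xb:4|pad=0:12 → word b000h → b0 00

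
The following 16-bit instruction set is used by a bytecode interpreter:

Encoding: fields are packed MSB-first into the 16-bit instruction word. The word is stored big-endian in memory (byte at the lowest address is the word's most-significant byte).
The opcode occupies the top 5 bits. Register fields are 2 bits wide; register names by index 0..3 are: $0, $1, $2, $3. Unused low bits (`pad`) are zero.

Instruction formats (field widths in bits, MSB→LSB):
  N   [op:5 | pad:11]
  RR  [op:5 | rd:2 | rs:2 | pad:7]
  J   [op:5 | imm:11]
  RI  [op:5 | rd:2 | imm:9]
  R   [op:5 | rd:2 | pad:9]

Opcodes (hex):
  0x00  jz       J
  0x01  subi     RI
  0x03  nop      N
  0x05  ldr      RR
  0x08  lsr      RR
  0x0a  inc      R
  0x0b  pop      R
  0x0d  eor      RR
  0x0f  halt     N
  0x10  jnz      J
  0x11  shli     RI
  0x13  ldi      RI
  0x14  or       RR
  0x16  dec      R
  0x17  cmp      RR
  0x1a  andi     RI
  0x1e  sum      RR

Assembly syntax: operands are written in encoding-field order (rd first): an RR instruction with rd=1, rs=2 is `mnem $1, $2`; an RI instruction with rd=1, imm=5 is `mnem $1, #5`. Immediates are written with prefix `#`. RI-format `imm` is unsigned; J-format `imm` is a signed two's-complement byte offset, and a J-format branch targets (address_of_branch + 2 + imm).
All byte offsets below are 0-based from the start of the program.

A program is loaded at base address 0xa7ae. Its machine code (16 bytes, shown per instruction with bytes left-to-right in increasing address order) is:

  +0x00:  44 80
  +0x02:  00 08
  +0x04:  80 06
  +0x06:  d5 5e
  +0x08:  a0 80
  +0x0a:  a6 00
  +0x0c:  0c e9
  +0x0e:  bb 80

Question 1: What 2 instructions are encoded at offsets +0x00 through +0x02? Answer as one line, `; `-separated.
+0x00: 44 80 ⇒ word 0x4480 (big)
  opcode bits[15:11]=0x8: lsr/RR
  [10:9] rd=2 = $2
  [8:7] rs=1 = $1
+0x02: 00 08 ⇒ word 0x0008 (big)
  opcode bits[15:11]=0x0: jz/J
  [10:0] imm=8 = #8

lsr $2, $1; jz #8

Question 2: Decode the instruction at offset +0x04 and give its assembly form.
+0x04: 80 06 ⇒ word 0x8006 (big)
  opcode bits[15:11]=0x10: jnz/J
  [10:0] imm=6 = #6

jnz #6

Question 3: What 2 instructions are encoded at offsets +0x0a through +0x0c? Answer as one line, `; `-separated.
@+0a  big-endian(a6 00) = 0xa600
  top 5b → 0x14 → or [RR]
  rd@[10:9]=0x3 ⇒ $3
  rs@[8:7]=0x0 ⇒ $0
@+0c  big-endian(0c e9) = 0x0ce9
  top 5b → 0x1 → subi [RI]
  rd@[10:9]=0x2 ⇒ $2
  imm@[8:0]=0xe9 ⇒ #233

or $3, $0; subi $2, #233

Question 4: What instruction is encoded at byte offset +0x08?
or $0, $1

[08] a0 80 → 0xa080
  op=0xa080>>11=0x14 ⇒ or (RR)
  rd@[10:9]=0x0 ⇒ $0
  rs@[8:7]=0x1 ⇒ $1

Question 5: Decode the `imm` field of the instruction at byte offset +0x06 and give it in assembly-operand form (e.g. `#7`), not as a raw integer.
#350

off 0x06: read d5 5e as big → 0xd55e
  opcode bits[15:11]=0x1a: andi/RI
  rd@[10:9]=0x2 ⇒ $2
  imm@[8:0]=0x15e ⇒ #350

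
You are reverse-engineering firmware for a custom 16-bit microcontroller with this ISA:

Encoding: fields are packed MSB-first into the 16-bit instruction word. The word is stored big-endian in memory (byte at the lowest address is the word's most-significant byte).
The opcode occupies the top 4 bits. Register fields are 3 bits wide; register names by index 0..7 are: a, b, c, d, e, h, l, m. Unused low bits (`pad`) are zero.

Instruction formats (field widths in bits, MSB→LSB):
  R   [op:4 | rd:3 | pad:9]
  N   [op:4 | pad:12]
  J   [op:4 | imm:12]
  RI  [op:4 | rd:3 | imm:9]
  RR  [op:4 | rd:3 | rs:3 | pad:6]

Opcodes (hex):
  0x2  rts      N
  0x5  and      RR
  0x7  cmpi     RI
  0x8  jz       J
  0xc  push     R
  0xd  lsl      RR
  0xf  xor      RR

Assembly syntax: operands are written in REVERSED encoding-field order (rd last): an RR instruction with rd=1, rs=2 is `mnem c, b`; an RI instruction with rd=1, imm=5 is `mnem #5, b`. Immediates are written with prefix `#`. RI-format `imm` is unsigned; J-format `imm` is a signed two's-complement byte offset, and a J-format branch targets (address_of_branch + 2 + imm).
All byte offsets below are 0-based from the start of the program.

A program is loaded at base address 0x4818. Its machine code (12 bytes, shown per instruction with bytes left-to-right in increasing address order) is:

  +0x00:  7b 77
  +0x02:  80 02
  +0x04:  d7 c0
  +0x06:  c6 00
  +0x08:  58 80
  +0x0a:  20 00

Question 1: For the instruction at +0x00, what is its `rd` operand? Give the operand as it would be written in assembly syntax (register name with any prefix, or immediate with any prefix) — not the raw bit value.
off 0x00: read 7b 77 as big → 0x7b77
  op=0x7b77>>12=0x7 ⇒ cmpi (RI)
  [11:9] rd=5 = h
  [8:0] imm=375 = #375

h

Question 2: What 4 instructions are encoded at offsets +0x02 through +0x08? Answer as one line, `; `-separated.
@+02  big-endian(80 02) = 0x8002
  top 4b → 0x8 → jz [J]
  imm: (w>>0)&0xfff=0x2 → #2
@+04  big-endian(d7 c0) = 0xd7c0
  top 4b → 0xd → lsl [RR]
  rd: (w>>9)&0x7=0x3 → d
  rs: (w>>6)&0x7=0x7 → m
@+06  big-endian(c6 00) = 0xc600
  top 4b → 0xc → push [R]
  rd: (w>>9)&0x7=0x3 → d
@+08  big-endian(58 80) = 0x5880
  top 4b → 0x5 → and [RR]
  rd: (w>>9)&0x7=0x4 → e
  rs: (w>>6)&0x7=0x2 → c

jz #2; lsl m, d; push d; and c, e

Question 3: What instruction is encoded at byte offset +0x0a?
[0a] 20 00 → 0x2000
  op=0x2000>>12=0x2 ⇒ rts (N)

rts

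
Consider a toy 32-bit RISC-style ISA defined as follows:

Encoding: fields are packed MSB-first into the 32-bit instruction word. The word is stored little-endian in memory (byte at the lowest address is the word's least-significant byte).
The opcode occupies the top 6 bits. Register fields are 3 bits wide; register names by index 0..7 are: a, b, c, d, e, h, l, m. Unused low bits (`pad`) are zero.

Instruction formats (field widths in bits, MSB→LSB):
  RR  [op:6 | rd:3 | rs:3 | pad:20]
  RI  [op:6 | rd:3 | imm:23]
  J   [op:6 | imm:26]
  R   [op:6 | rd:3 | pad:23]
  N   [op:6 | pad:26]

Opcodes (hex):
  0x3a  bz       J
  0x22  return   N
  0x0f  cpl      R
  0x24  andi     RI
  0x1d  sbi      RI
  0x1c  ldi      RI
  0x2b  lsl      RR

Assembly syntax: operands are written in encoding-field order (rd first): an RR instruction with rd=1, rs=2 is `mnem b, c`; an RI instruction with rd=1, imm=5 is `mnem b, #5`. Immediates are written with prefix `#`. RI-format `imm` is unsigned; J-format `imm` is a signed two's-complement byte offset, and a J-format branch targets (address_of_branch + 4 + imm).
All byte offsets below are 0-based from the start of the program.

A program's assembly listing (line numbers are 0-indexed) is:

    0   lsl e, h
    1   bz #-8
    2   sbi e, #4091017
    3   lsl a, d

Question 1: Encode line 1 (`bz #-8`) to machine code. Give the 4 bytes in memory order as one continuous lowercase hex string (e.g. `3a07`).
L1: bz op=0x3a:6|imm=-8:26 ⇒ 0xebfffff8 ⇒ little f8 ff ff eb

f8ffffeb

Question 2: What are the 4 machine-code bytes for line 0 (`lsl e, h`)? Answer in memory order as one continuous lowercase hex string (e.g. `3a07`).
line 0 (lsl): pack op=0x2b:6|rd=4:3|rs=5:3|pad=0:20 = 0xae500000; little→ 00 00 50 ae

000050ae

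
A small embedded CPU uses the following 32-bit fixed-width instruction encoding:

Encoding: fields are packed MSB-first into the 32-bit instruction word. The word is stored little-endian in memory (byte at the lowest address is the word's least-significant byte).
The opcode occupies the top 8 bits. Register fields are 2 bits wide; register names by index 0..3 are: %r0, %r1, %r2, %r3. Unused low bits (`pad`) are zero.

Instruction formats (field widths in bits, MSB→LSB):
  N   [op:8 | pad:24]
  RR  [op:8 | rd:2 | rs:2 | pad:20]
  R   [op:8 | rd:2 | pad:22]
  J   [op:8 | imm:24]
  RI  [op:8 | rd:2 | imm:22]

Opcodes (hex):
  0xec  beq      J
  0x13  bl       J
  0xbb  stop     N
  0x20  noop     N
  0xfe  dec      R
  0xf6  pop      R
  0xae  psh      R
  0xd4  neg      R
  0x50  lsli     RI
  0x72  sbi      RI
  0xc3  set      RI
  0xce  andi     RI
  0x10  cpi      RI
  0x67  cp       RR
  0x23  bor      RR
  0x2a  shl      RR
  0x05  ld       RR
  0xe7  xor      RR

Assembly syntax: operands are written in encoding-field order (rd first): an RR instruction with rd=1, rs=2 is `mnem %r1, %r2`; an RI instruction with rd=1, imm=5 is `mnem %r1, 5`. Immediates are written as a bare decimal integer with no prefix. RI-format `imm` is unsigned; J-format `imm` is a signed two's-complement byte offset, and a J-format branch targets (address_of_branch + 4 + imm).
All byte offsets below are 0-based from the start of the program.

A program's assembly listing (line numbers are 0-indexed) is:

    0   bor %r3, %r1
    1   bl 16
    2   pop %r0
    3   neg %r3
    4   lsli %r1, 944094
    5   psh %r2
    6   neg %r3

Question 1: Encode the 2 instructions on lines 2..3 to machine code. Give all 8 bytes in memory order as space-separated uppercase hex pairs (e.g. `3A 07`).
L2: pop op=0xf6:8|rd=0:2|pad=0:22 ⇒ 0xf6000000 ⇒ little 00 00 00 f6
L3: neg op=0xd4:8|rd=3:2|pad=0:22 ⇒ 0xd4c00000 ⇒ little 00 00 c0 d4

00 00 00 F6 00 00 C0 D4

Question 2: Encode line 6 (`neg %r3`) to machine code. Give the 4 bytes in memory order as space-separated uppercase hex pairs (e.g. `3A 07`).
00 00 C0 D4

L6: neg op=0xd4:8|rd=3:2|pad=0:22 ⇒ 0xd4c00000 ⇒ little 00 00 c0 d4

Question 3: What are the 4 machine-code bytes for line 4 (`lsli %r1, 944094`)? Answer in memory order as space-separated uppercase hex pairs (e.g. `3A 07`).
DE 67 4E 50

L4: lsli op=0x50:8|rd=1:2|imm=944094:22 ⇒ 0x504e67de ⇒ little de 67 4e 50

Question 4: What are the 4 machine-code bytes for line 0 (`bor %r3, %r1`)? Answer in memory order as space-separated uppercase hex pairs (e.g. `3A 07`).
L0: bor op=0x23:8|rd=3:2|rs=1:2|pad=0:20 ⇒ 0x23d00000 ⇒ little 00 00 d0 23

00 00 D0 23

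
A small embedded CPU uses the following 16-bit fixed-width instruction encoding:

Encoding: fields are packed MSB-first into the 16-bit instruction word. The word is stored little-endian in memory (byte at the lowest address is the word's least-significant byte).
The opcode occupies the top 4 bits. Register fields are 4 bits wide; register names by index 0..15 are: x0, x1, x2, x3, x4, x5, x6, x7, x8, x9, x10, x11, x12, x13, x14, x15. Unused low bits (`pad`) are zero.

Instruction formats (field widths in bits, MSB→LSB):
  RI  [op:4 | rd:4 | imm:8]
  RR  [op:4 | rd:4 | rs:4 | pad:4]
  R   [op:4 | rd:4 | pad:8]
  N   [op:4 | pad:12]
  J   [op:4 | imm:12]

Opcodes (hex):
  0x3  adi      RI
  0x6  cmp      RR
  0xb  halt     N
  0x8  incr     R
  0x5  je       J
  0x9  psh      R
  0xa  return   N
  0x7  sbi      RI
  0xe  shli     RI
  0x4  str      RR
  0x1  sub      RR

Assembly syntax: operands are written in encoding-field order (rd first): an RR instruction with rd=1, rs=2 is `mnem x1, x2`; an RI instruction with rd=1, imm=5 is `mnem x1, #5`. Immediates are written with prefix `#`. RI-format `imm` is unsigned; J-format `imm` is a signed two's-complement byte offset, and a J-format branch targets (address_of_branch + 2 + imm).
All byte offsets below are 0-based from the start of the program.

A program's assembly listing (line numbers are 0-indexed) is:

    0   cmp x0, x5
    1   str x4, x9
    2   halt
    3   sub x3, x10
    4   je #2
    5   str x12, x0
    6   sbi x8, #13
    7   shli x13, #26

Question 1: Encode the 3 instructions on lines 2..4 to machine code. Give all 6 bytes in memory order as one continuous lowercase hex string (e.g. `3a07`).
00b0a0130250

2. halt fields op=0xb:4|pad=0:12 → word b000h → 00 b0
3. sub fields op=0x1:4|rd=3:4|rs=10:4|pad=0:4 → word 13a0h → a0 13
4. je fields op=0x5:4|imm=2:12 → word 5002h → 02 50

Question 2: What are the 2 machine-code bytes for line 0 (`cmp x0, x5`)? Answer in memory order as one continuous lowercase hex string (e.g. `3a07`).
5060

line 0 (cmp): pack op=0x6:4|rd=0:4|rs=5:4|pad=0:4 = 0x6050; little→ 50 60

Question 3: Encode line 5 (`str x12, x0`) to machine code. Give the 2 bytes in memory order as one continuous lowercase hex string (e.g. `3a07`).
5. str fields op=0x4:4|rd=12:4|rs=0:4|pad=0:4 → word 4c00h → 00 4c

004c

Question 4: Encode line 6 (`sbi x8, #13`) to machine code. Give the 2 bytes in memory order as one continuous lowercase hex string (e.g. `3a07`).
0d78

6. sbi fields op=0x7:4|rd=8:4|imm=13:8 → word 780dh → 0d 78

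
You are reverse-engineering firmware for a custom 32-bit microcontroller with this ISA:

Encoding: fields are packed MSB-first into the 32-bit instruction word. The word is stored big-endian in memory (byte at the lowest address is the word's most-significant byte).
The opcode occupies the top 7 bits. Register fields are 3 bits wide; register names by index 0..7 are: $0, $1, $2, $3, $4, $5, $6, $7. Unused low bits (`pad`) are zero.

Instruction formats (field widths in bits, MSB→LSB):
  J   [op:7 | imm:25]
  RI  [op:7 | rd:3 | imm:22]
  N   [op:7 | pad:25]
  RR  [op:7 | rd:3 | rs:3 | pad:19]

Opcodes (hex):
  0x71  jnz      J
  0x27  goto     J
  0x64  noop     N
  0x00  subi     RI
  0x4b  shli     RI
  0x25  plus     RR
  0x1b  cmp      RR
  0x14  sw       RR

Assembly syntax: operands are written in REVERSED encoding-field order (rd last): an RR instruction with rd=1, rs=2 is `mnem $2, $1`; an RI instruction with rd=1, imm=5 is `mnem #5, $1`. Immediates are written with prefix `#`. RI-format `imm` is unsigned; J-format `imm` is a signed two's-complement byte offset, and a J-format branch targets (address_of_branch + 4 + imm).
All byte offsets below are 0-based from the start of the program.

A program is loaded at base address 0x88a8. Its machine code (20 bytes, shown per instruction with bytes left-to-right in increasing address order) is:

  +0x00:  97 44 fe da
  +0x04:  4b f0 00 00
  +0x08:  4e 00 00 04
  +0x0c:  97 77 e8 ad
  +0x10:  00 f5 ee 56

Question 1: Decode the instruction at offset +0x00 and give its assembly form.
shli #327386, $5

@+00  big-endian(97 44 fe da) = 0x9744feda
  opcode bits[31:25]=0x4b: shli/RI
  rd: (w>>22)&0x7=0x5 → $5
  imm: (w>>0)&0x3fffff=0x4feda → #327386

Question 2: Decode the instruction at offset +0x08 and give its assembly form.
goto #4

[08] 4e 00 00 04 → 0x4e000004
  top 7b → 0x27 → goto [J]
  imm: (w>>0)&0x1ffffff=0x4 → #4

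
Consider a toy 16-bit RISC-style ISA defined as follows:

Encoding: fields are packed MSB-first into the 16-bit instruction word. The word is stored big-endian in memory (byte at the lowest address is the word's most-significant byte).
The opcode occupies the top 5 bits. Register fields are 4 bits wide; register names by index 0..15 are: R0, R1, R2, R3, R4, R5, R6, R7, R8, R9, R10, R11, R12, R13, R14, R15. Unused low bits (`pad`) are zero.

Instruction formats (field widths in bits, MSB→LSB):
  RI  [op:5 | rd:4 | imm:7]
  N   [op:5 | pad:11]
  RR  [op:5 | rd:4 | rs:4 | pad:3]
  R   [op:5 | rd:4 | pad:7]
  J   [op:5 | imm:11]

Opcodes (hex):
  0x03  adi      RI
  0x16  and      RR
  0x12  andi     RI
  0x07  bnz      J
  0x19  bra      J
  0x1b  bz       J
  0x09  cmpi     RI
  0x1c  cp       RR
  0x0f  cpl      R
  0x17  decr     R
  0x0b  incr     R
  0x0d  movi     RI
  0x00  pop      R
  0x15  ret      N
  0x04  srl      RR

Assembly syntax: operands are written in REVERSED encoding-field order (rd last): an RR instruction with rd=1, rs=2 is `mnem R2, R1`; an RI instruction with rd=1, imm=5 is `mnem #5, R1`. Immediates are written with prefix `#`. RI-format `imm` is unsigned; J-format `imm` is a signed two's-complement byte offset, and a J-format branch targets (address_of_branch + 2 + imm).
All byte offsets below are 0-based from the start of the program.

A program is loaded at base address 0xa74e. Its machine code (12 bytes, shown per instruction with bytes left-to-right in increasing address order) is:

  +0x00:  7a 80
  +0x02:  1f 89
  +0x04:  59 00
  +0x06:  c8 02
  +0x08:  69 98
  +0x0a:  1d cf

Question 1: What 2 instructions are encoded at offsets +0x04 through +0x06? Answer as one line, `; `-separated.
incr R2; bra #2

off 0x04: read 59 00 as big → 0x5900
  opcode bits[15:11]=0xb: incr/R
  rd@[10:7]=0x2 ⇒ R2
off 0x06: read c8 02 as big → 0xc802
  opcode bits[15:11]=0x19: bra/J
  imm@[10:0]=0x2 ⇒ #2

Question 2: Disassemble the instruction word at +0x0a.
adi #79, R11

+0x0a: 1d cf ⇒ word 0x1dcf (big)
  opcode bits[15:11]=0x3: adi/RI
  rd: (w>>7)&0xf=0xb → R11
  imm: (w>>0)&0x7f=0x4f → #79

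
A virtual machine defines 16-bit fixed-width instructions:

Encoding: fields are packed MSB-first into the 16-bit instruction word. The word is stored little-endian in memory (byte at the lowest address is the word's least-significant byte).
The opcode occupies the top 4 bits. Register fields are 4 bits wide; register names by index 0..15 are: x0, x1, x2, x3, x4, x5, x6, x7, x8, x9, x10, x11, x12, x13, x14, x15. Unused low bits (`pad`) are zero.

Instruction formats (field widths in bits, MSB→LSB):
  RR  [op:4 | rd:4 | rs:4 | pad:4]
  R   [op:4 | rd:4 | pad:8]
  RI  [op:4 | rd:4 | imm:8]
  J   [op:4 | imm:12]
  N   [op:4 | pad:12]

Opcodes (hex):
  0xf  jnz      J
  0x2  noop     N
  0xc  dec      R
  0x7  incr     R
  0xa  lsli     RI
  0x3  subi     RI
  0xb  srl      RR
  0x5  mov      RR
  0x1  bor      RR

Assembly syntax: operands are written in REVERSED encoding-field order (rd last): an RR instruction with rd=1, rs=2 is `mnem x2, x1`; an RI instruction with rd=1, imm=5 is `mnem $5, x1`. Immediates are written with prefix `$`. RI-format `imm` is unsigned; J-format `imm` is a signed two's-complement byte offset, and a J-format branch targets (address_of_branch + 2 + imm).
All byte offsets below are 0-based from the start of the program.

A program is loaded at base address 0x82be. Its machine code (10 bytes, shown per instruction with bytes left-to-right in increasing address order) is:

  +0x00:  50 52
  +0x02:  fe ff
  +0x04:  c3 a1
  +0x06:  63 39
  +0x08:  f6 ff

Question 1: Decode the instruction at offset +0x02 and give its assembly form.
jnz $-2

off 0x02: read fe ff as little → 0xfffe
  top 4b → 0xf → jnz [J]
  [11:0] imm=4094 (s12→-2) = $-2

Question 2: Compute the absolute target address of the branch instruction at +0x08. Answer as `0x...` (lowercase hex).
0x82be

off 0x08: read f6 ff as little → 0xfff6
  opcode bits[15:12]=0xf: jnz/J
  imm@[11:0]=0xff6 (s12→-10) ⇒ $-10
  target = base 0x82be + off 0x08 + 2 + imm -10 = 0x82be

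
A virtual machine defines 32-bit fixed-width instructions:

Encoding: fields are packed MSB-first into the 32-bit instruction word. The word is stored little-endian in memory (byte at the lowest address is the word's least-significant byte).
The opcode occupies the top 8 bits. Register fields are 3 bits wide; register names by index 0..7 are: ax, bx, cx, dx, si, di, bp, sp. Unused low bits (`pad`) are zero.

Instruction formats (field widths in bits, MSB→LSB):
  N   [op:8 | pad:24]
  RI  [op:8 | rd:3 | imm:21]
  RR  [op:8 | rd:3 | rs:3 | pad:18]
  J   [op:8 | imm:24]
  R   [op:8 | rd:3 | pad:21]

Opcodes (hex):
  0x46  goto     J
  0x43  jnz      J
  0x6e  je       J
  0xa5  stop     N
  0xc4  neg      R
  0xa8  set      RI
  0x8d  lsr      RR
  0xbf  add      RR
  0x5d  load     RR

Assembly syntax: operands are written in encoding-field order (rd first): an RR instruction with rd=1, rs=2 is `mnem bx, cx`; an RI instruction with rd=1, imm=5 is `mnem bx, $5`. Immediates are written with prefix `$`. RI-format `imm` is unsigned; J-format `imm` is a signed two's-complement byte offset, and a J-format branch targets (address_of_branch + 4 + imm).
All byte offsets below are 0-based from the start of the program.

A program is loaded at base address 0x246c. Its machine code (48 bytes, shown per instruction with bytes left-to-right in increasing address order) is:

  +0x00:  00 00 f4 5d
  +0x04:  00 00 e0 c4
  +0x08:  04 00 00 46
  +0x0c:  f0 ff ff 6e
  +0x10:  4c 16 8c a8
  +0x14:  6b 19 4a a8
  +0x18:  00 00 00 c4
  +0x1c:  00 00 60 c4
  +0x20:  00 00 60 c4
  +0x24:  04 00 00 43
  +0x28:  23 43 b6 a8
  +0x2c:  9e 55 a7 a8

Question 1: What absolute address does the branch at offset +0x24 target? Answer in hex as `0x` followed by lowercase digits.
[24] 04 00 00 43 → 0x43000004
  top 8b → 0x43 → jnz [J]
  imm: (w>>0)&0xffffff=0x4 → $4
  target = base 0x246c + off 0x24 + 4 + imm 4 = 0x2498

0x2498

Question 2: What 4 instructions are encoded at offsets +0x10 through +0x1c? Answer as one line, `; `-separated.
off 0x10: read 4c 16 8c a8 as little → 0xa88c164c
  opcode bits[31:24]=0xa8: set/RI
  [23:21] rd=4 = si
  [20:0] imm=792140 = $792140
off 0x14: read 6b 19 4a a8 as little → 0xa84a196b
  opcode bits[31:24]=0xa8: set/RI
  [23:21] rd=2 = cx
  [20:0] imm=661867 = $661867
off 0x18: read 00 00 00 c4 as little → 0xc4000000
  opcode bits[31:24]=0xc4: neg/R
  [23:21] rd=0 = ax
off 0x1c: read 00 00 60 c4 as little → 0xc4600000
  opcode bits[31:24]=0xc4: neg/R
  [23:21] rd=3 = dx

set si, $792140; set cx, $661867; neg ax; neg dx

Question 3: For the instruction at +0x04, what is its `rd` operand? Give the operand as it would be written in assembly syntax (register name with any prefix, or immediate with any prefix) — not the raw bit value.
+0x04: 00 00 e0 c4 ⇒ word 0xc4e00000 (little)
  op=0xc4e00000>>24=0xc4 ⇒ neg (R)
  rd: (w>>21)&0x7=0x7 → sp

sp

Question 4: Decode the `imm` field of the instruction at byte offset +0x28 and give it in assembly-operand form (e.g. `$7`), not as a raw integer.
$1458979

+0x28: 23 43 b6 a8 ⇒ word 0xa8b64323 (little)
  op=0xa8b64323>>24=0xa8 ⇒ set (RI)
  rd: (w>>21)&0x7=0x5 → di
  imm: (w>>0)&0x1fffff=0x164323 → $1458979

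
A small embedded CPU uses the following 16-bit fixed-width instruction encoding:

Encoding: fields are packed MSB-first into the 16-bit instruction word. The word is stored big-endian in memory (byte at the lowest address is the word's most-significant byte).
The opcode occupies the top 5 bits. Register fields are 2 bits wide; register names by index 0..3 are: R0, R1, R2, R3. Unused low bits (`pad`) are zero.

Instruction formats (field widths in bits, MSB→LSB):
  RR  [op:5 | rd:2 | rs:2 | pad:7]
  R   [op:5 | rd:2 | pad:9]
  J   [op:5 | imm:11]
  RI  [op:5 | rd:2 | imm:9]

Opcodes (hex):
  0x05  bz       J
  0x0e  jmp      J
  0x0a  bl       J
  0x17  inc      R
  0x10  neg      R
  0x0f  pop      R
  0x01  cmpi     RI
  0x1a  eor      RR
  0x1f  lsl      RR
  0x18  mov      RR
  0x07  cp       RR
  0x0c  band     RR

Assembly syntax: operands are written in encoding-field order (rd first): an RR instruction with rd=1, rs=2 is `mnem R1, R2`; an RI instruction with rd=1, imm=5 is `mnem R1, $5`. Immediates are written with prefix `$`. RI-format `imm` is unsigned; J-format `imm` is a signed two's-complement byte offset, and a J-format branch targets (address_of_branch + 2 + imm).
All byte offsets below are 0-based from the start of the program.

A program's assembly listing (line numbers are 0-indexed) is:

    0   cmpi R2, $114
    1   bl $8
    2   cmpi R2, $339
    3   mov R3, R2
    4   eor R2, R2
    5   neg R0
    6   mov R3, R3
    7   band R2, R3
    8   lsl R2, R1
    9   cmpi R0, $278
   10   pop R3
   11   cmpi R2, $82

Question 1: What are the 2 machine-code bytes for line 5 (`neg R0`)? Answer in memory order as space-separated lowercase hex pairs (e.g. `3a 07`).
80 00

L5: neg op=0x10:5|rd=0:2|pad=0:9 ⇒ 0x8000 ⇒ big 80 00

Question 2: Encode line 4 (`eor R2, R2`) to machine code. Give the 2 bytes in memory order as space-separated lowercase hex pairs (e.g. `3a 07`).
d5 00

line 4 (eor): pack op=0x1a:5|rd=2:2|rs=2:2|pad=0:7 = 0xd500; big→ d5 00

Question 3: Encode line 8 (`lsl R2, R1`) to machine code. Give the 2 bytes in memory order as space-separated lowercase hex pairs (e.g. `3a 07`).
line 8 (lsl): pack op=0x1f:5|rd=2:2|rs=1:2|pad=0:7 = 0xfc80; big→ fc 80

fc 80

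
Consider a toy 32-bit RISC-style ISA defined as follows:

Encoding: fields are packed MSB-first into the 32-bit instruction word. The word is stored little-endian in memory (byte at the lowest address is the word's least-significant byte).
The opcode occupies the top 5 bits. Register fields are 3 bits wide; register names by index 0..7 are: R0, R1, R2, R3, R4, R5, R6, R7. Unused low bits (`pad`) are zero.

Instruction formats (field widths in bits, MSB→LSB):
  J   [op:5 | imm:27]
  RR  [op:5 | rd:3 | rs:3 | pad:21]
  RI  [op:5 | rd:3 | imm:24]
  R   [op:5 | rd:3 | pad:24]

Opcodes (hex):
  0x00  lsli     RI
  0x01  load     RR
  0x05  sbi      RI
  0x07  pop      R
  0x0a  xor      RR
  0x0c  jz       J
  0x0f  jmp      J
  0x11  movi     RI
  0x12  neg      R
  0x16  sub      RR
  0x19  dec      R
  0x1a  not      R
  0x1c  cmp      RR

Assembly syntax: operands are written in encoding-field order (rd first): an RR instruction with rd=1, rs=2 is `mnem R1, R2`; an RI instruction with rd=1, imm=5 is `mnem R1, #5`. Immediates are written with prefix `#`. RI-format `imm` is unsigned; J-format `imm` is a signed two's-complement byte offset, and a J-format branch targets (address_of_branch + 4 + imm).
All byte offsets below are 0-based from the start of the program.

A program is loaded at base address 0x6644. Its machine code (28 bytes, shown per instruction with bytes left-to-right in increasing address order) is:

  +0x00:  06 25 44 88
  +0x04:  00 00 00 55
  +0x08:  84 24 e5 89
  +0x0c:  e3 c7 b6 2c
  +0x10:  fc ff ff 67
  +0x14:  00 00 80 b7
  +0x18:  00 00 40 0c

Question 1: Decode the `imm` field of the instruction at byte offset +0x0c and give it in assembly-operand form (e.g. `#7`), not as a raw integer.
[0c] e3 c7 b6 2c → 0x2cb6c7e3
  op=0x2cb6c7e3>>27=0x5 ⇒ sbi (RI)
  [26:24] rd=4 = R4
  [23:0] imm=11978723 = #11978723

#11978723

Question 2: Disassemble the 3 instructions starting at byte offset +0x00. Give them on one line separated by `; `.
movi R0, #4465926; xor R5, R0; movi R1, #15017092

off 0x00: read 06 25 44 88 as little → 0x88442506
  top 5b → 0x11 → movi [RI]
  [26:24] rd=0 = R0
  [23:0] imm=4465926 = #4465926
off 0x04: read 00 00 00 55 as little → 0x55000000
  top 5b → 0xa → xor [RR]
  [26:24] rd=5 = R5
  [23:21] rs=0 = R0
off 0x08: read 84 24 e5 89 as little → 0x89e52484
  top 5b → 0x11 → movi [RI]
  [26:24] rd=1 = R1
  [23:0] imm=15017092 = #15017092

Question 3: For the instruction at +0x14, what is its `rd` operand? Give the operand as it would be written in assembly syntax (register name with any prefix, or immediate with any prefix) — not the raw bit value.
[14] 00 00 80 b7 → 0xb7800000
  op=0xb7800000>>27=0x16 ⇒ sub (RR)
  rd: (w>>24)&0x7=0x7 → R7
  rs: (w>>21)&0x7=0x4 → R4

R7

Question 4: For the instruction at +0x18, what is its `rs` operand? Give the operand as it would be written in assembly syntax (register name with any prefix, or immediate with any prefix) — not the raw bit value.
[18] 00 00 40 0c → 0x0c400000
  opcode bits[31:27]=0x1: load/RR
  rd@[26:24]=0x4 ⇒ R4
  rs@[23:21]=0x2 ⇒ R2

R2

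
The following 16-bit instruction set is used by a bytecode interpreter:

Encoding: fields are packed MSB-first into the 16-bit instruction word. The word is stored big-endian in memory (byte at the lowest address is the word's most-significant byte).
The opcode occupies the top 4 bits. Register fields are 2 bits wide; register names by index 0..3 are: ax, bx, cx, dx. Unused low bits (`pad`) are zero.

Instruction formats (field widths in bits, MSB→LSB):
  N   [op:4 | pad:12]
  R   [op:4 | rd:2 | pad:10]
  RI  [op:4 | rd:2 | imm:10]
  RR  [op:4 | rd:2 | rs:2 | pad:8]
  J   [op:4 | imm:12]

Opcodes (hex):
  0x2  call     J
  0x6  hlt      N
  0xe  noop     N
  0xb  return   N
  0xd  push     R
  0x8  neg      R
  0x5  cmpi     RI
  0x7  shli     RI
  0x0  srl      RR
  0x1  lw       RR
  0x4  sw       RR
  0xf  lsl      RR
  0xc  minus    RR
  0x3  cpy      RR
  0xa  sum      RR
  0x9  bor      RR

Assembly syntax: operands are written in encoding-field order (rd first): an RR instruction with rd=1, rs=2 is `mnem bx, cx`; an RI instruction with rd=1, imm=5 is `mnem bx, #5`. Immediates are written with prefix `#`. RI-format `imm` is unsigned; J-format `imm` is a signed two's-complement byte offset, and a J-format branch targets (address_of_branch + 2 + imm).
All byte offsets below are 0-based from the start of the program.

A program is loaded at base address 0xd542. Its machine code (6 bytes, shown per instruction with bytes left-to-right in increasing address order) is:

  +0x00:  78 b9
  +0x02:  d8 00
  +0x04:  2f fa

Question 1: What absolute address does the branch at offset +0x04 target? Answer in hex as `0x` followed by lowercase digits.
0xd542

off 0x04: read 2f fa as big → 0x2ffa
  op=0x2ffa>>12=0x2 ⇒ call (J)
  imm@[11:0]=0xffa (s12→-6) ⇒ #-6
  target = base 0xd542 + off 0x04 + 2 + imm -6 = 0xd542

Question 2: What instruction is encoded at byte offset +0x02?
push cx

+0x02: d8 00 ⇒ word 0xd800 (big)
  top 4b → 0xd → push [R]
  rd@[11:10]=0x2 ⇒ cx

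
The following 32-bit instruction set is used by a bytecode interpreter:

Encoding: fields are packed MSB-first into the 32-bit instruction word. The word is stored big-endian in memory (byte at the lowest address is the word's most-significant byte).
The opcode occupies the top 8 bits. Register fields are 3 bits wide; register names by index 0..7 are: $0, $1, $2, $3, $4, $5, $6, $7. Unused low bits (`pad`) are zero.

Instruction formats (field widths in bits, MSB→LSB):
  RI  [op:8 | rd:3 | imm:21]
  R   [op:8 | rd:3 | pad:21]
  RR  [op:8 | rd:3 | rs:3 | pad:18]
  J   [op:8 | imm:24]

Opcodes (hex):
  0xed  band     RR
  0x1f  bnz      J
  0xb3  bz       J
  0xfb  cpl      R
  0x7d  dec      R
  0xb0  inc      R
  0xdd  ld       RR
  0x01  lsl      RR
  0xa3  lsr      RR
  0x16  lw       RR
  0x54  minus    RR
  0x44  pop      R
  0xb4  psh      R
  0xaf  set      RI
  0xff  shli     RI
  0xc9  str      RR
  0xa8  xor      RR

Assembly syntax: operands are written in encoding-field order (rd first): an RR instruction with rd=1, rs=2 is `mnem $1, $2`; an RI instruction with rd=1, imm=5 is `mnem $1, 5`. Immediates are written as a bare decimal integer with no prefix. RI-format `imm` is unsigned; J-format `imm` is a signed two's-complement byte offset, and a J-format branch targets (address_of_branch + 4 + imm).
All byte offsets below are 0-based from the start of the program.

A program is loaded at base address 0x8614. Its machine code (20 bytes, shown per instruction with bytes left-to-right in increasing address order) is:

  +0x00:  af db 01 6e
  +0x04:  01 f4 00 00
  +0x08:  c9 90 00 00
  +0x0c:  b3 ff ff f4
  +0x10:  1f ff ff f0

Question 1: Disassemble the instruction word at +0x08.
str $4, $4

+0x08: c9 90 00 00 ⇒ word 0xc9900000 (big)
  opcode bits[31:24]=0xc9: str/RR
  [23:21] rd=4 = $4
  [20:18] rs=4 = $4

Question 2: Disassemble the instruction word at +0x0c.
[0c] b3 ff ff f4 → 0xb3fffff4
  op=0xb3fffff4>>24=0xb3 ⇒ bz (J)
  imm@[23:0]=0xfffff4 (s24→-12) ⇒ -12

bz -12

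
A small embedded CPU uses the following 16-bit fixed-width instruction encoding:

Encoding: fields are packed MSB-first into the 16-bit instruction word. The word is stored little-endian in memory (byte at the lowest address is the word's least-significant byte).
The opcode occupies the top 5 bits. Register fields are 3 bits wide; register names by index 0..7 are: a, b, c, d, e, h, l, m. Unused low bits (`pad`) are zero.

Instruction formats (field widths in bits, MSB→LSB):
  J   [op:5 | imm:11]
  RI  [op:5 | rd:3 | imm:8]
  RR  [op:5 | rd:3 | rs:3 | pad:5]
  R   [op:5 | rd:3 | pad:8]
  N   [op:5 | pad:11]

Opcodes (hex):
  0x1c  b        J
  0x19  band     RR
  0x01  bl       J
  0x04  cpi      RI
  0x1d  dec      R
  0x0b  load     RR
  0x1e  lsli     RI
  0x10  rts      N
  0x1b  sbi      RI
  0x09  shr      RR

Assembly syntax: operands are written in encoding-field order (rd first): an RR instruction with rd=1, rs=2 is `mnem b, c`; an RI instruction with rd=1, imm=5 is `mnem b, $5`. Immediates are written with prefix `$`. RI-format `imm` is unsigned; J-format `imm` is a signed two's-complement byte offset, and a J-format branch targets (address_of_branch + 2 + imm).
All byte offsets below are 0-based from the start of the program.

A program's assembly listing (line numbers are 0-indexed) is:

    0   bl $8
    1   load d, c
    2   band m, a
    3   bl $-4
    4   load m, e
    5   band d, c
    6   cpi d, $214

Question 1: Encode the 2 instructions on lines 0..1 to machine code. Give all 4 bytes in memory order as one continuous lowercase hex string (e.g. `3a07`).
0808405b

line 0 (bl): pack op=0x1:5|imm=8:11 = 0x0808; little→ 08 08
line 1 (load): pack op=0xb:5|rd=3:3|rs=2:3|pad=0:5 = 0x5b40; little→ 40 5b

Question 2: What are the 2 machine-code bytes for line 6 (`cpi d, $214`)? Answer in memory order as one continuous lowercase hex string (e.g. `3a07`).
line 6 (cpi): pack op=0x4:5|rd=3:3|imm=214:8 = 0x23d6; little→ d6 23

d623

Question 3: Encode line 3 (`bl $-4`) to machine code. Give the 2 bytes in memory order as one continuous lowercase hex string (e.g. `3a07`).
fc0f

3. bl fields op=0x1:5|imm=-4:11 → word 0ffch → fc 0f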